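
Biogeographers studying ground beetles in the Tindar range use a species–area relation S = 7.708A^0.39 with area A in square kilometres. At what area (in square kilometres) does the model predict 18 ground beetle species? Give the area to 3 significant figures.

8.80 square kilometres

18 = 7.708 × A^0.39  ⇒  A^0.39 = 18/7.708 = 2.335
ln A = ln(2.335) / 0.39 = 0.8481 / 0.39 = 2.1746
A = e^2.1746 ≈ 8.799 square kilometres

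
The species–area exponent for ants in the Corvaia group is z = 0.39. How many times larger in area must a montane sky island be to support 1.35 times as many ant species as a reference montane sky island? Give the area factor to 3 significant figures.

(A₂/A₁)^0.39 = 1.35, so A₂/A₁ = 1.35^(1/0.39) = 1.35^2.564
ln(A₂/A₁) = ln 1.35 / 0.39 = 0.3001 / 0.39 = 0.7695
A₂/A₁ = e^0.7695 ≈ 2.159

2.16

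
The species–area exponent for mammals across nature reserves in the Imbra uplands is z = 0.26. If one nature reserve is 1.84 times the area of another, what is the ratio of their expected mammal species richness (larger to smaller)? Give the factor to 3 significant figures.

S₂/S₁ = (A₂/A₁)^z = 1.84^0.26
ln(S₂/S₁) = 0.26 × ln 1.84 = 0.26 × 0.6098 = 0.1585
S₂/S₁ = e^0.1585 ≈ 1.172

1.17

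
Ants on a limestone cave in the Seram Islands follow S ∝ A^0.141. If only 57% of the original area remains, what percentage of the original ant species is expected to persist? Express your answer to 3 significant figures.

92.4%

S_new/S_old = (A_new/A_old)^z = 0.57^0.141
= exp(0.141 × ln 0.57) = exp(0.141 × -0.5621) = exp(-0.0793) ≈ 0.9238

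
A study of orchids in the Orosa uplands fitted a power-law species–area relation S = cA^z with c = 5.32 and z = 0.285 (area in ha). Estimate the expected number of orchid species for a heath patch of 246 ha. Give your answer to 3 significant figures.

S = 5.32 × 246^0.285
ln S = ln 5.32 + 0.285 × ln 246 = 1.6715 + 0.285 × 5.5053 = 3.2405
S = e^3.2405 ≈ 25.55

25.5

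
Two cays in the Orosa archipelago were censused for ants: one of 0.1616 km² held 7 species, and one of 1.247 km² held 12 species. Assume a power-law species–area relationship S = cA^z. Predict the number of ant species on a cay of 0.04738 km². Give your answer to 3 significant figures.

5.06

z = ln(12/7) / ln(1.247/0.1616) = 0.5390 / 2.0434 = 0.2638
c = 7 / 0.1616^0.2638 = 7 / 0.6183 = 11.32
S₃ = 11.32 × 0.04738^0.2638 = 11.32 × 0.4474 ≈ 5.065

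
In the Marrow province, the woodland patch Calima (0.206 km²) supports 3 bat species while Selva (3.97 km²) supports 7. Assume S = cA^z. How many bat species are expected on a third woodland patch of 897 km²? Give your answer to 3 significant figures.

33.1

z = ln(7/3) / ln(3.97/0.206) = 0.8473 / 2.9586 = 0.2864
c = 3 / 0.206^0.2864 = 3 / 0.6361 = 4.716
S₃ = 4.716 × 897^0.2864 = 4.716 × 7.008 ≈ 33.06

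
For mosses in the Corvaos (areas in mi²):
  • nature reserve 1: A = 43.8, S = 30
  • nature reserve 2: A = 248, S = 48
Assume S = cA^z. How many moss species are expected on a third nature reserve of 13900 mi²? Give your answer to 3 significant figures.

z = ln(48/30) / ln(248/43.8) = 0.4700 / 1.7338 = 0.2711
c = 30 / 43.8^0.2711 = 30 / 2.786 = 10.77
S₃ = 10.77 × 13900^0.2711 = 10.77 × 13.28 ≈ 143

143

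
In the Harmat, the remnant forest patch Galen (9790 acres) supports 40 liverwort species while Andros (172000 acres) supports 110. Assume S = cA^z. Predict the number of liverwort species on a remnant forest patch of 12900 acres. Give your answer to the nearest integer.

z = ln(110/40) / ln(172000/9790) = 1.0116 / 2.8661 = 0.3529
c = 40 / 9790^0.3529 = 40 / 25.62 = 1.561
S₃ = 1.561 × 12900^0.3529 = 1.561 × 28.24 ≈ 44.09

44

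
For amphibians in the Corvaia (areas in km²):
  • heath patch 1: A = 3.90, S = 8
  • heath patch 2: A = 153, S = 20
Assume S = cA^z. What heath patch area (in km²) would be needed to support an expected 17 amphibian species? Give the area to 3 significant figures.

z = ln(20/8) / ln(153/3.9) = 0.9163 / 3.6695 = 0.2497
c = 8 / 3.9^0.2497 = 8 / 1.405 = 5.695
A = (17/5.695)^(1/0.2497) ⇒ ln A = ln(2.985)/0.2497 = 4.3796
A = e^4.3796 ≈ 79.81 km²

79.8 km²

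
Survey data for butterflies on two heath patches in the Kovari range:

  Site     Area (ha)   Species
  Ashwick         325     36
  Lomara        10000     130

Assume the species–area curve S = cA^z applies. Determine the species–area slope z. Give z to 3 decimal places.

0.375

Taking logs: ln S = ln c + z ln A, so z = (ln S₂ − ln S₁)/(ln A₂ − ln A₁).
z = ln(130/36) / ln(10000/325) = ln(3.611) / ln(30.77) = 1.2840 / 3.4265 = 0.3747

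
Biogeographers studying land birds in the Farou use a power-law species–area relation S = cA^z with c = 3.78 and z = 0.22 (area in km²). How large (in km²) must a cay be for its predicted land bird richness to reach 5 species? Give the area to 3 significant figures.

5 = 3.78 × A^0.22  ⇒  A^0.22 = 5/3.78 = 1.323
ln A = ln(1.323) / 0.22 = 0.2797 / 0.22 = 1.2714
A = e^1.2714 ≈ 3.566 km²

3.57 km²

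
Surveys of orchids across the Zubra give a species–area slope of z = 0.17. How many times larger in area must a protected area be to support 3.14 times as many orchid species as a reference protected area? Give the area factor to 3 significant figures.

838

(A₂/A₁)^0.17 = 3.14, so A₂/A₁ = 3.14^(1/0.17) = 3.14^5.882
ln(A₂/A₁) = ln 3.14 / 0.17 = 1.1442 / 0.17 = 6.7307
A₂/A₁ = e^6.7307 ≈ 837.8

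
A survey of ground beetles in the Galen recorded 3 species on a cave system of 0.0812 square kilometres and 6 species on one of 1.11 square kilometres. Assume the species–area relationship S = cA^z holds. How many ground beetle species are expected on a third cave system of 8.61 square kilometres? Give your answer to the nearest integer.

z = ln(6/3) / ln(1.11/0.0812) = 0.6931 / 2.6152 = 0.2650
c = 3 / 0.0812^0.2650 = 3 / 0.514 = 5.836
S₃ = 5.836 × 8.61^0.2650 = 5.836 × 1.769 ≈ 10.33

10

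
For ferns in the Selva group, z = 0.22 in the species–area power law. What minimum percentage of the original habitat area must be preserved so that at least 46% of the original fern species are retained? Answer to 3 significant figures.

2.93%

Need (A_new/A_old)^0.22 = 0.46, so A_new/A_old = 0.46^(1/0.22) = 0.46^4.545
ln(A_new/A_old) = ln 0.46 / 0.22 = -0.7765 / 0.22 = -3.5297
A_new/A_old = e^-3.5297 ≈ 0.02931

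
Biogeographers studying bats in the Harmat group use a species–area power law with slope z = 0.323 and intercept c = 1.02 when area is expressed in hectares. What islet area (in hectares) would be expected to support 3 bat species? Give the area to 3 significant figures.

3 = 1.02 × A^0.323  ⇒  A^0.323 = 3/1.02 = 2.941
ln A = ln(2.941) / 0.323 = 1.0788 / 0.323 = 3.3400
A = e^3.3400 ≈ 28.22 hectares

28.2 hectares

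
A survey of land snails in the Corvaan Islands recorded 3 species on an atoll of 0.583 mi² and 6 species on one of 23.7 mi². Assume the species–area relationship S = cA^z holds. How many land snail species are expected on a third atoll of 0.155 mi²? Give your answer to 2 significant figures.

z = ln(6/3) / ln(23.7/0.583) = 0.6931 / 3.7050 = 0.1871
c = 3 / 0.583^0.1871 = 3 / 0.904 = 3.319
S₃ = 3.319 × 0.155^0.1871 = 3.319 × 0.7055 ≈ 2.341

2.3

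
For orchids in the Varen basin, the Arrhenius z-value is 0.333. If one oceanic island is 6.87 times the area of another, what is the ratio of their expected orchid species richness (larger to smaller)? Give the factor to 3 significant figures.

1.90

S₂/S₁ = (A₂/A₁)^z = 6.87^0.333
ln(S₂/S₁) = 0.333 × ln 6.87 = 0.333 × 1.9272 = 0.6417
S₂/S₁ = e^0.6417 ≈ 1.9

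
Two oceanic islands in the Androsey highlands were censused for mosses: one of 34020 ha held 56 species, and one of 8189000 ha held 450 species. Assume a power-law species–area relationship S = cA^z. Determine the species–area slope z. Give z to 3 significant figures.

Taking logs: ln S = ln c + z ln A, so z = (ln S₂ − ln S₁)/(ln A₂ − ln A₁).
z = ln(450/56) / ln(8189000/34020) = ln(8.036) / ln(240.7) = 2.0839 / 5.4836 = 0.3800

0.380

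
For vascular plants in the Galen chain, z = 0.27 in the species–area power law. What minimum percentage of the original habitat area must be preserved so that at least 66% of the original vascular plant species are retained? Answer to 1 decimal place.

Need (A_new/A_old)^0.27 = 0.66, so A_new/A_old = 0.66^(1/0.27) = 0.66^3.704
ln(A_new/A_old) = ln 0.66 / 0.27 = -0.4155 / 0.27 = -1.5389
A_new/A_old = e^-1.5389 ≈ 0.2146

21.5%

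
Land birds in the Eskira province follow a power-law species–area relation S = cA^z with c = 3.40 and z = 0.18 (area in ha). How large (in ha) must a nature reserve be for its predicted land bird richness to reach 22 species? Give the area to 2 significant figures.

32000 ha

22 = 3.4 × A^0.18  ⇒  A^0.18 = 22/3.4 = 6.471
ln A = ln(6.471) / 0.18 = 1.8673 / 0.18 = 10.3737
A = e^10.3737 ≈ 32007 ha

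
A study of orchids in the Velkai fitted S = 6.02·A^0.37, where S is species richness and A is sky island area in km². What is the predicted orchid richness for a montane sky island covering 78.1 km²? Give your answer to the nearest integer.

30

S = 6.02 × 78.1^0.37
ln S = ln 6.02 + 0.37 × ln 78.1 = 1.7951 + 0.37 × 4.3580 = 3.4075
S = e^3.4075 ≈ 30.19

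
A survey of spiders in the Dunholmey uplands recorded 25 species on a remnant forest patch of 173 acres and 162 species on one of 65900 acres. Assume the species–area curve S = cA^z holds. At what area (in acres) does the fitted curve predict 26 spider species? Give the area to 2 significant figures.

200 acres

z = ln(162/25) / ln(65900/173) = 1.8687 / 5.9426 = 0.3145
c = 25 / 173^0.3145 = 25 / 5.056 = 4.945
A = (26/4.945)^(1/0.3145) ⇒ ln A = ln(5.258)/0.3145 = 5.2780
A = e^5.2780 ≈ 196 acres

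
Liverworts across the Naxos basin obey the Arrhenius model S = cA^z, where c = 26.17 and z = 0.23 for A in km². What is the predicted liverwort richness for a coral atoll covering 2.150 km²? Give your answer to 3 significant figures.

31.2

S = 26.17 × 2.15^0.23
ln S = ln 26.17 + 0.23 × ln 2.15 = 3.2646 + 0.23 × 0.7655 = 3.4407
S = e^3.4407 ≈ 31.21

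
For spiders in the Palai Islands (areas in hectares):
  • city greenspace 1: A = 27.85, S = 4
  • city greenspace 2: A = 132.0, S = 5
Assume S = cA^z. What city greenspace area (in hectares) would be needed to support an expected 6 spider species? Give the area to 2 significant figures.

470 hectares

z = ln(5/4) / ln(132/27.85) = 0.2231 / 1.5560 = 0.1434
c = 4 / 27.85^0.1434 = 4 / 1.611 = 2.482
A = (6/2.482)^(1/0.1434) ⇒ ln A = ln(2.417)/0.1434 = 6.1541
A = e^6.1541 ≈ 470.7 hectares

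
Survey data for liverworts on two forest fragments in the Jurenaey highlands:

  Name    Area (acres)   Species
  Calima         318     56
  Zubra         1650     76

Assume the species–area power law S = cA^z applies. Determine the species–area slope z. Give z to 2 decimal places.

Taking logs: ln S = ln c + z ln A, so z = (ln S₂ − ln S₁)/(ln A₂ − ln A₁).
z = ln(76/56) / ln(1650/318) = ln(1.357) / ln(5.189) = 0.3054 / 1.6465 = 0.1855

0.19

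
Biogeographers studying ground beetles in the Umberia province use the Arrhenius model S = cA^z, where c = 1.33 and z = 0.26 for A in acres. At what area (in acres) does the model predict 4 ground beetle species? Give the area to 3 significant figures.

4 = 1.33 × A^0.26  ⇒  A^0.26 = 4/1.33 = 3.008
ln A = ln(3.008) / 0.26 = 1.1011 / 0.26 = 4.2351
A = e^4.2351 ≈ 69.07 acres

69.1 acres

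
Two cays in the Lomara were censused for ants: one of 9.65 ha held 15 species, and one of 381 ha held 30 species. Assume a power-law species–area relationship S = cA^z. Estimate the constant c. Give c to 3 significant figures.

z = ln(S₂/S₁) / ln(A₂/A₁) = ln(30/15) / ln(381/9.65) = 0.6931 / 3.6758 = 0.1886
c = S₁ / A₁^z = 15 / 9.65^0.1886 = 15 / 1.533 = 9.782

9.78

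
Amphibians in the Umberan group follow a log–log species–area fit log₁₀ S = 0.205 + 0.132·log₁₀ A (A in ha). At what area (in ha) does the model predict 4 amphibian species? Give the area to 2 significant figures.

4 = 1.603 × A^0.132  ⇒  A^0.132 = 4/1.603 = 2.495
ln A = ln(2.495) / 0.132 = 0.9143 / 0.132 = 6.9262
A = e^6.9262 ≈ 1019 ha

1000 ha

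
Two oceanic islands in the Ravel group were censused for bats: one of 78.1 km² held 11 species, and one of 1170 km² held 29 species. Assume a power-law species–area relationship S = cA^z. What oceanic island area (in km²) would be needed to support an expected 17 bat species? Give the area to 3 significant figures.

z = ln(29/11) / ln(1170/78.1) = 0.9694 / 2.7068 = 0.3581
c = 11 / 78.1^0.3581 = 11 / 4.762 = 2.31
A = (17/2.31)^(1/0.3581) ⇒ ln A = ln(7.36)/0.3581 = 5.5735
A = e^5.5735 ≈ 263.4 km²

263 km²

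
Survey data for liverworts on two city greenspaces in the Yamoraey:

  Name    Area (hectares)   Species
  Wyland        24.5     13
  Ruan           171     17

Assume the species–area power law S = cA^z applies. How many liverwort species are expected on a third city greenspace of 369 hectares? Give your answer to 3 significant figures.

z = ln(17/13) / ln(171/24.5) = 0.2683 / 1.9430 = 0.1381
c = 13 / 24.5^0.1381 = 13 / 1.555 = 8.359
S₃ = 8.359 × 369^0.1381 = 8.359 × 2.262 ≈ 18.9

18.9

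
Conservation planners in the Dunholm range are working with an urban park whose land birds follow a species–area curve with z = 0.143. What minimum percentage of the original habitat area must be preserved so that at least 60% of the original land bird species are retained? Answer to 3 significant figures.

Need (A_new/A_old)^0.143 = 0.6, so A_new/A_old = 0.6^(1/0.143) = 0.6^6.993
ln(A_new/A_old) = ln 0.6 / 0.143 = -0.5108 / 0.143 = -3.5722
A_new/A_old = e^-3.5722 ≈ 0.02809

2.81%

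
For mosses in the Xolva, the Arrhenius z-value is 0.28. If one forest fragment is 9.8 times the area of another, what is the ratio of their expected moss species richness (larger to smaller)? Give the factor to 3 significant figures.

1.89

S₂/S₁ = (A₂/A₁)^z = 9.8^0.28
ln(S₂/S₁) = 0.28 × ln 9.8 = 0.28 × 2.2824 = 0.6391
S₂/S₁ = e^0.6391 ≈ 1.895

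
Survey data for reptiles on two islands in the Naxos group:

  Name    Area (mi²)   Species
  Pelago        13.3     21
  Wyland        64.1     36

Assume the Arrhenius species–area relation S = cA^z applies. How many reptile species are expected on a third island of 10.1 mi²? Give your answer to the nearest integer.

z = ln(36/21) / ln(64.1/13.3) = 0.5390 / 1.5727 = 0.3427
c = 21 / 13.3^0.3427 = 21 / 2.428 = 8.651
S₃ = 8.651 × 10.1^0.3427 = 8.651 × 2.209 ≈ 19.11

19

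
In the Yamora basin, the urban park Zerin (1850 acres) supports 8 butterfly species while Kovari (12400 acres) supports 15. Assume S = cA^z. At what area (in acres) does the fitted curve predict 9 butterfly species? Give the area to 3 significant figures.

z = ln(15/8) / ln(12400/1850) = 0.6286 / 1.9025 = 0.3304
c = 8 / 1850^0.3304 = 8 / 12.01 = 0.6662
A = (9/0.6662)^(1/0.3304) ⇒ ln A = ln(13.51)/0.3304 = 7.8794
A = e^7.8794 ≈ 2642 acres

2640 acres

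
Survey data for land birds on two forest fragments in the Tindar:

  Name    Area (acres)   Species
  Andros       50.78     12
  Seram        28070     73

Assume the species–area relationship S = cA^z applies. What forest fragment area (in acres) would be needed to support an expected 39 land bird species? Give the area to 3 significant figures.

z = ln(73/12) / ln(28070/50.78) = 1.8056 / 6.3150 = 0.2859
c = 12 / 50.78^0.2859 = 12 / 3.074 = 3.904
A = (39/3.904)^(1/0.2859) ⇒ ln A = ln(9.99)/0.2859 = 8.0499
A = e^8.0499 ≈ 3133 acres

3130 acres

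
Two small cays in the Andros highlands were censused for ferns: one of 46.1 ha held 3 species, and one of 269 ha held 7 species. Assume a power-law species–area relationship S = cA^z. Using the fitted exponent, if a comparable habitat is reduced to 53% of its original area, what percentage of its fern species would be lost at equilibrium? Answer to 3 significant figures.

26.3%

z = ln(7/3) / ln(269/46.1) = 0.8473 / 1.7639 = 0.4804
S_new/S_old = (A_new/A_old)^z = 0.53^0.4804 = exp(0.4804 × -0.6349) = 0.7371
Fraction lost = 1 − 0.7371 = 0.2629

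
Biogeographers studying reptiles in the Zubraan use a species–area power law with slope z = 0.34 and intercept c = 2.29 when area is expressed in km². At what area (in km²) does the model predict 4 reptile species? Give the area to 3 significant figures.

4 = 2.29 × A^0.34  ⇒  A^0.34 = 4/2.29 = 1.747
ln A = ln(1.747) / 0.34 = 0.5577 / 0.34 = 1.6404
A = e^1.6404 ≈ 5.157 km²

5.16 km²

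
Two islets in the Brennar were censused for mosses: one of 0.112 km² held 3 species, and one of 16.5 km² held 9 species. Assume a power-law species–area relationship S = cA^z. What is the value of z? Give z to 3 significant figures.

0.220

Taking logs: ln S = ln c + z ln A, so z = (ln S₂ − ln S₁)/(ln A₂ − ln A₁).
z = ln(9/3) / ln(16.5/0.112) = ln(3) / ln(147.3) = 1.0986 / 4.9926 = 0.2200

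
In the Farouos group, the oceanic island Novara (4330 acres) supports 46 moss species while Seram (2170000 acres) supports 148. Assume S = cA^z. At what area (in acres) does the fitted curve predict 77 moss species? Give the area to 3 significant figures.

67100 acres

z = ln(148/46) / ln(2170000/4330) = 1.1686 / 6.2169 = 0.1880
c = 46 / 4330^0.1880 = 46 / 4.825 = 9.533
A = (77/9.533)^(1/0.1880) ⇒ ln A = ln(8.077)/0.1880 = 11.1140
A = e^11.1140 ≈ 67107 acres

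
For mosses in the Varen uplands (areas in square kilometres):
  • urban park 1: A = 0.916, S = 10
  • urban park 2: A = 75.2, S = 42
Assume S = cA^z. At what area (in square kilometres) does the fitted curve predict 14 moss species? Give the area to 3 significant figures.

2.57 square kilometres

z = ln(42/10) / ln(75.2/0.916) = 1.4351 / 4.4079 = 0.3256
c = 10 / 0.916^0.3256 = 10 / 0.9718 = 10.29
A = (14/10.29)^(1/0.3256) ⇒ ln A = ln(1.361)/0.3256 = 0.9457
A = e^0.9457 ≈ 2.575 square kilometres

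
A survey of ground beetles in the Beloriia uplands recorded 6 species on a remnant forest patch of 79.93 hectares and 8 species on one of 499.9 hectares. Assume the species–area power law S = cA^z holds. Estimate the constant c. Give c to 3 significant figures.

z = ln(S₂/S₁) / ln(A₂/A₁) = ln(8/6) / ln(499.9/79.93) = 0.2877 / 1.8333 = 0.1569
c = S₁ / A₁^z = 6 / 79.93^0.1569 = 6 / 1.989 = 3.017

3.02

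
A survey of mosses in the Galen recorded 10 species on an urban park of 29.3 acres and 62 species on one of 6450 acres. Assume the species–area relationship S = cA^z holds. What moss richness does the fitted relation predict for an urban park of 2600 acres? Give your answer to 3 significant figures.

z = ln(62/10) / ln(6450/29.3) = 1.8245 / 5.3942 = 0.3382
c = 10 / 29.3^0.3382 = 10 / 3.134 = 3.19
S₃ = 3.19 × 2600^0.3382 = 3.19 × 14.29 ≈ 45.6

45.6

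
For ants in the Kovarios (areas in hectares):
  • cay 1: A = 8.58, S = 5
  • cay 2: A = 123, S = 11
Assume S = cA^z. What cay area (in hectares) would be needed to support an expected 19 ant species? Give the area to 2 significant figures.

z = ln(11/5) / ln(123/8.58) = 0.7885 / 2.6628 = 0.2961
c = 5 / 8.58^0.2961 = 5 / 1.89 = 2.646
A = (19/2.646)^(1/0.2961) ⇒ ln A = ln(7.181)/0.2961 = 6.6580
A = e^6.6580 ≈ 779 hectares

780 hectares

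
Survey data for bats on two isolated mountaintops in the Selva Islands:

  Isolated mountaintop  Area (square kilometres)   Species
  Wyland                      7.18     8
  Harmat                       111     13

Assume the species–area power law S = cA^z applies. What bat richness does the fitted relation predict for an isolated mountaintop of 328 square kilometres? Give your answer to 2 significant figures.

16

z = ln(13/8) / ln(111/7.18) = 0.4855 / 2.7382 = 0.1773
c = 8 / 7.18^0.1773 = 8 / 1.418 = 5.64
S₃ = 5.64 × 328^0.1773 = 5.64 × 2.793 ≈ 15.75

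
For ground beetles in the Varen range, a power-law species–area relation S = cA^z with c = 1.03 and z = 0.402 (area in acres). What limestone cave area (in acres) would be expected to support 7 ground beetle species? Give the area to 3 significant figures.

118 acres

7 = 1.03 × A^0.402  ⇒  A^0.402 = 7/1.03 = 6.796
ln A = ln(6.796) / 0.402 = 1.9164 / 0.402 = 4.7670
A = e^4.7670 ≈ 117.6 acres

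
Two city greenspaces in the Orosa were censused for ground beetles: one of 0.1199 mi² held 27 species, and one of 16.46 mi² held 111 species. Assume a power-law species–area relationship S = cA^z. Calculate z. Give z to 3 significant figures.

0.287

Taking logs: ln S = ln c + z ln A, so z = (ln S₂ − ln S₁)/(ln A₂ − ln A₁).
z = ln(111/27) / ln(16.46/0.1199) = ln(4.111) / ln(137.3) = 1.4137 / 4.9220 = 0.2872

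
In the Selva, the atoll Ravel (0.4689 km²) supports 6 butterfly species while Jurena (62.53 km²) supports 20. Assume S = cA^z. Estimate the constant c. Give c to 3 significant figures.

7.23

z = ln(S₂/S₁) / ln(A₂/A₁) = ln(20/6) / ln(62.53/0.4689) = 1.2040 / 4.8930 = 0.2461
c = S₁ / A₁^z = 6 / 0.4689^0.2461 = 6 / 0.83 = 7.229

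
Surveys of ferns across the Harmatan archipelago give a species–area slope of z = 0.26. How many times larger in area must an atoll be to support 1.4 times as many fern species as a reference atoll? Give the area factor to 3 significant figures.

3.65

(A₂/A₁)^0.26 = 1.4, so A₂/A₁ = 1.4^(1/0.26) = 1.4^3.846
ln(A₂/A₁) = ln 1.4 / 0.26 = 0.3365 / 0.26 = 1.2941
A₂/A₁ = e^1.2941 ≈ 3.648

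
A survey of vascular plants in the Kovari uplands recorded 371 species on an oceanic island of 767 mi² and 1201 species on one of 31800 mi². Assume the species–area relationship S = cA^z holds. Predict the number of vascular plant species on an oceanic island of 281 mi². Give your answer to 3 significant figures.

z = ln(1201/371) / ln(31800/767) = 1.1747 / 3.7247 = 0.3154
c = 371 / 767^0.3154 = 371 / 8.125 = 45.66
S₃ = 45.66 × 281^0.3154 = 45.66 × 5.919 ≈ 270.3

270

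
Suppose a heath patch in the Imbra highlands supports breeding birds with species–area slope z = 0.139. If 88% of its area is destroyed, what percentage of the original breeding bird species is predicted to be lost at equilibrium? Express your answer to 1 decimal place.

25.5%

S_new/S_old = (A_new/A_old)^z = 0.12^0.139
= exp(0.139 × ln 0.12) = exp(0.139 × -2.1203) = exp(-0.2947) ≈ 0.7447
Fraction lost = 1 − 0.7447 = 0.2553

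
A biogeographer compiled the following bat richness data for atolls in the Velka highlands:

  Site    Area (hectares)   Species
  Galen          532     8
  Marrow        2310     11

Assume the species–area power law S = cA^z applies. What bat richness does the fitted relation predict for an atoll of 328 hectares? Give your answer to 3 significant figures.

z = ln(11/8) / ln(2310/532) = 0.3185 / 1.4684 = 0.2169
c = 8 / 532^0.2169 = 8 / 3.901 = 2.051
S₃ = 2.051 × 328^0.2169 = 2.051 × 3.513 ≈ 7.203

7.20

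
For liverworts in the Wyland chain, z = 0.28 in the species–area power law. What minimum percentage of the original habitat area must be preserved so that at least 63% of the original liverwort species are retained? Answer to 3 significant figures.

19.2%

Need (A_new/A_old)^0.28 = 0.63, so A_new/A_old = 0.63^(1/0.28) = 0.63^3.571
ln(A_new/A_old) = ln 0.63 / 0.28 = -0.4620 / 0.28 = -1.6501
A_new/A_old = e^-1.6501 ≈ 0.192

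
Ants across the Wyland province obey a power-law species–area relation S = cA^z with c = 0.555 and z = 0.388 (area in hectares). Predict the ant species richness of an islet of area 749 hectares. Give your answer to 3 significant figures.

7.24

S = 0.555 × 749^0.388
ln S = ln 0.555 + 0.388 × ln 749 = -0.5888 + 0.388 × 6.6187 = 1.9793
S = e^1.9793 ≈ 7.238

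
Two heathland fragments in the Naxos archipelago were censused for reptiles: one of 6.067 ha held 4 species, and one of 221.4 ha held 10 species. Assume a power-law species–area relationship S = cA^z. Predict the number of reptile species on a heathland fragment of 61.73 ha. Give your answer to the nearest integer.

7

z = ln(10/4) / ln(221.4/6.067) = 0.9163 / 3.5971 = 0.2547
c = 4 / 6.067^0.2547 = 4 / 1.583 = 2.527
S₃ = 2.527 × 61.73^0.2547 = 2.527 × 2.858 ≈ 7.223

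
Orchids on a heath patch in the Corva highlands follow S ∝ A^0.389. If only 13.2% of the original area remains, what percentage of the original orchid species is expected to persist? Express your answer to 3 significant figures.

S_new/S_old = (A_new/A_old)^z = 0.132^0.389
= exp(0.389 × ln 0.132) = exp(0.389 × -2.0250) = exp(-0.7877) ≈ 0.4549

45.5%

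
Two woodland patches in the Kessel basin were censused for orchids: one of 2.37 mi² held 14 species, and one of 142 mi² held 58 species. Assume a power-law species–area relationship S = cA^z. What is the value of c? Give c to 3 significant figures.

z = ln(S₂/S₁) / ln(A₂/A₁) = ln(58/14) / ln(142/2.37) = 1.4214 / 4.0929 = 0.3473
c = S₁ / A₁^z = 14 / 2.37^0.3473 = 14 / 1.349 = 10.37

10.4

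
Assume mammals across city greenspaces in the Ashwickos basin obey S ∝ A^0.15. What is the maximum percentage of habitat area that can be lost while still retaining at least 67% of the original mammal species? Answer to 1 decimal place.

Need (A_new/A_old)^0.15 = 0.67, so A_new/A_old = 0.67^(1/0.15) = 0.67^6.667
ln(A_new/A_old) = ln 0.67 / 0.15 = -0.4005 / 0.15 = -2.6699
A_new/A_old = e^-2.6699 ≈ 0.06926
Fraction that can be lost = 1 − 0.06926 = 0.9307

93.1%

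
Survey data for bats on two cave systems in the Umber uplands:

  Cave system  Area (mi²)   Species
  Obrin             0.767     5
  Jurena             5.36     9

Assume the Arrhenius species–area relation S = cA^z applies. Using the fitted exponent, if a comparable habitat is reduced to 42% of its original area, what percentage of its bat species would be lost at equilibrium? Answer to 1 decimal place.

z = ln(9/5) / ln(5.36/0.767) = 0.5878 / 1.9442 = 0.3023
S_new/S_old = (A_new/A_old)^z = 0.42^0.3023 = exp(0.3023 × -0.8675) = 0.7693
Fraction lost = 1 − 0.7693 = 0.2307

23.1%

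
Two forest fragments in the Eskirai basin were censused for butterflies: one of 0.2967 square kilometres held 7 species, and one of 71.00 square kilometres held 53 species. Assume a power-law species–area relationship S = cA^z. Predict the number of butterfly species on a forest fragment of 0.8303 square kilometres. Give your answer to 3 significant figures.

z = ln(53/7) / ln(71/0.2967) = 2.0244 / 5.4777 = 0.3696
c = 7 / 0.2967^0.3696 = 7 / 0.6382 = 10.97
S₃ = 10.97 × 0.8303^0.3696 = 10.97 × 0.9336 ≈ 10.24

10.2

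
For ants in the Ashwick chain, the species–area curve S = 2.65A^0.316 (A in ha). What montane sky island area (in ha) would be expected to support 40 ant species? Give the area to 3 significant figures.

5380 ha

40 = 2.65 × A^0.316  ⇒  A^0.316 = 40/2.65 = 15.09
ln A = ln(15.09) / 0.316 = 2.7143 / 0.316 = 8.5896
A = e^8.5896 ≈ 5376 ha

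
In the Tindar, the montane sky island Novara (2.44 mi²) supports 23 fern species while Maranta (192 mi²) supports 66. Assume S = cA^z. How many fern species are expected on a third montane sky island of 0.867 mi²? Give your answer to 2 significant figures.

z = ln(66/23) / ln(192/2.44) = 1.0542 / 4.3655 = 0.2415
c = 23 / 2.44^0.2415 = 23 / 1.24 = 18.54
S₃ = 18.54 × 0.867^0.2415 = 18.54 × 0.9661 ≈ 17.91

18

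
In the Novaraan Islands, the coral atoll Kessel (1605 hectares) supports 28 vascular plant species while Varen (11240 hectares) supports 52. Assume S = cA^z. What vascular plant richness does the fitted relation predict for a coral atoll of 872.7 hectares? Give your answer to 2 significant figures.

23

z = ln(52/28) / ln(11240/1605) = 0.6190 / 1.9464 = 0.3181
c = 28 / 1605^0.3181 = 28 / 10.46 = 2.677
S₃ = 2.677 × 872.7^0.3181 = 2.677 × 8.617 ≈ 23.07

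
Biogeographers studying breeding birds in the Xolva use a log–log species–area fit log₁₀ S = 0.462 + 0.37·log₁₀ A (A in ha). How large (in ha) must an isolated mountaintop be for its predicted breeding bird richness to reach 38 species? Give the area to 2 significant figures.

38 = 2.897 × A^0.37  ⇒  A^0.37 = 38/2.897 = 13.12
ln A = ln(13.12) / 0.37 = 2.5738 / 0.37 = 6.9562
A = e^6.9562 ≈ 1050 ha

1000 ha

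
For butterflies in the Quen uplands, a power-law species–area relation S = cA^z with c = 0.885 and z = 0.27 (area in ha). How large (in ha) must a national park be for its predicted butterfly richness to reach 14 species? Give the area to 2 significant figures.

28000 ha

14 = 0.885 × A^0.27  ⇒  A^0.27 = 14/0.885 = 15.82
ln A = ln(15.82) / 0.27 = 2.7612 / 0.27 = 10.2268
A = e^10.2268 ≈ 27633 ha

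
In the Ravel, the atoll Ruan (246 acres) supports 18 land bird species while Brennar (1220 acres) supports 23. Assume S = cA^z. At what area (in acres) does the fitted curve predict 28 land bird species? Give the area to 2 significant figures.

z = ln(23/18) / ln(1220/246) = 0.2451 / 1.6013 = 0.1531
c = 18 / 246^0.1531 = 18 / 2.323 = 7.749
A = (28/7.749)^(1/0.1531) ⇒ ln A = ln(3.613)/0.1531 = 8.3916
A = e^8.3916 ≈ 4410 acres

4400 acres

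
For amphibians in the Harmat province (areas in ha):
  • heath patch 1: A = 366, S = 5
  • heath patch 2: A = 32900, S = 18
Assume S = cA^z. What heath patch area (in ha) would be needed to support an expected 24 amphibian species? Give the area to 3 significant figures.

z = ln(18/5) / ln(32900/366) = 1.2809 / 4.4986 = 0.2847
c = 5 / 366^0.2847 = 5 / 5.369 = 0.9312
A = (24/0.9312)^(1/0.2847) ⇒ ln A = ln(25.77)/0.2847 = 11.4116
A = e^11.4116 ≈ 90360 ha

90400 ha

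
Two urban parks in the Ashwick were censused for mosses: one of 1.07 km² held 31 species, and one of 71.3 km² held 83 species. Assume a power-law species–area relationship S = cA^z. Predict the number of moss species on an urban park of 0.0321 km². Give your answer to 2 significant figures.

z = ln(83/31) / ln(71.3/1.07) = 0.9849 / 4.1992 = 0.2345
c = 31 / 1.07^0.2345 = 31 / 1.016 = 30.51
S₃ = 30.51 × 0.0321^0.2345 = 30.51 × 0.4464 ≈ 13.62

14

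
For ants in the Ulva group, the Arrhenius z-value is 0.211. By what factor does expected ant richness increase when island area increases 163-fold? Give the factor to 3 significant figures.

2.93

S₂/S₁ = (A₂/A₁)^z = 163^0.211
ln(S₂/S₁) = 0.211 × ln 163 = 0.211 × 5.0938 = 1.0748
S₂/S₁ = e^1.0748 ≈ 2.929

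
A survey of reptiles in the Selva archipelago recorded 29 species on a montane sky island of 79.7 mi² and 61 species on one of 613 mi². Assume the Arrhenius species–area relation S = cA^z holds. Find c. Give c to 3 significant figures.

z = ln(S₂/S₁) / ln(A₂/A₁) = ln(61/29) / ln(613/79.7) = 0.7436 / 2.0401 = 0.3645
c = S₁ / A₁^z = 29 / 79.7^0.3645 = 29 / 4.932 = 5.88

5.88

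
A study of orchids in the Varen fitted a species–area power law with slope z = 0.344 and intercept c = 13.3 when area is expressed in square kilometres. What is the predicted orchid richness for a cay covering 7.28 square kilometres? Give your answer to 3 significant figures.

S = 13.3 × 7.28^0.344 = 13.3 × 1.98 ≈ 26.33

26.3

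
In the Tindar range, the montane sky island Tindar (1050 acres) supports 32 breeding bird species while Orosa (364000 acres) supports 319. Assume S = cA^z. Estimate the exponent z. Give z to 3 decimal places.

Taking logs: ln S = ln c + z ln A, so z = (ln S₂ − ln S₁)/(ln A₂ − ln A₁).
z = ln(319/32) / ln(364000/1050) = ln(9.969) / ln(346.7) = 2.2995 / 5.8484 = 0.3932

0.393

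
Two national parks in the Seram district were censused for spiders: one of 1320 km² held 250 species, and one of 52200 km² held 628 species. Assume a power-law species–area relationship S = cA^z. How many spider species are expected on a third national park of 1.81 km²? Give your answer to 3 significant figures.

z = ln(628/250) / ln(52200/1320) = 0.9211 / 3.6775 = 0.2505
c = 250 / 1320^0.2505 = 250 / 6.048 = 41.34
S₃ = 41.34 × 1.81^0.2505 = 41.34 × 1.16 ≈ 47.96

48.0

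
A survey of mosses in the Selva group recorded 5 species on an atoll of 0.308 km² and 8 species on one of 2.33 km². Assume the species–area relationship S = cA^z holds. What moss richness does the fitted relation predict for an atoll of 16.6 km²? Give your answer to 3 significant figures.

12.6

z = ln(8/5) / ln(2.33/0.308) = 0.4700 / 2.0235 = 0.2323
c = 5 / 0.308^0.2323 = 5 / 0.7607 = 6.573
S₃ = 6.573 × 16.6^0.2323 = 6.573 × 1.92 ≈ 12.62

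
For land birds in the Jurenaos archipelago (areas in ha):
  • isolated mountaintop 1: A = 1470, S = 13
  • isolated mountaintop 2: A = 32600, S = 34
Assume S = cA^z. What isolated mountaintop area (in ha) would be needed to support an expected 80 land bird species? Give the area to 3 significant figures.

z = ln(34/13) / ln(32600/1470) = 0.9614 / 3.0990 = 0.3102
c = 13 / 1470^0.3102 = 13 / 9.607 = 1.353
A = (80/1.353)^(1/0.3102) ⇒ ln A = ln(59.12)/0.3102 = 13.1503
A = e^13.1503 ≈ 514142 ha

514000 ha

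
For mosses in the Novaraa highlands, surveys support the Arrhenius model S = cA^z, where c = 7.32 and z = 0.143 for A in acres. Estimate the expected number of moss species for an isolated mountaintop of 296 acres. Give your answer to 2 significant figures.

17

S = 7.32 × 296^0.143
ln S = ln 7.32 + 0.143 × ln 296 = 1.9906 + 0.143 × 5.6904 = 2.8043
S = e^2.8043 ≈ 16.52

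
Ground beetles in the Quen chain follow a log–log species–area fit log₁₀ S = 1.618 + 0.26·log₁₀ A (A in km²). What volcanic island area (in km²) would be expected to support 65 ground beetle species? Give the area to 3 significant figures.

5.62 km²

65 = 41.5 × A^0.26  ⇒  A^0.26 = 65/41.5 = 1.566
ln A = ln(1.566) / 0.26 = 0.4488 / 0.26 = 1.7262
A = e^1.7262 ≈ 5.619 km²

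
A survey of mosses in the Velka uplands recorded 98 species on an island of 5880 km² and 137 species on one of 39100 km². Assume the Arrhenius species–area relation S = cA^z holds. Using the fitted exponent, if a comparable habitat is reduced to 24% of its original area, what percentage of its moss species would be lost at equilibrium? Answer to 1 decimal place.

z = ln(137/98) / ln(39100/5880) = 0.3350 / 1.8946 = 0.1768
S_new/S_old = (A_new/A_old)^z = 0.24^0.1768 = exp(0.1768 × -1.4271) = 0.777
Fraction lost = 1 − 0.777 = 0.223

22.3%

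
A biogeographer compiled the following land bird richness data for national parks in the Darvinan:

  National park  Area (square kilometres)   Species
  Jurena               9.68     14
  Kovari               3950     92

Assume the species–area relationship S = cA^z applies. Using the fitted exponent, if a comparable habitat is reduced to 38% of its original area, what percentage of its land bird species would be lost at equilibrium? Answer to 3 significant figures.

26.1%

z = ln(92/14) / ln(3950/9.68) = 1.8827 / 6.0114 = 0.3132
S_new/S_old = (A_new/A_old)^z = 0.38^0.3132 = exp(0.3132 × -0.9676) = 0.7386
Fraction lost = 1 − 0.7386 = 0.2614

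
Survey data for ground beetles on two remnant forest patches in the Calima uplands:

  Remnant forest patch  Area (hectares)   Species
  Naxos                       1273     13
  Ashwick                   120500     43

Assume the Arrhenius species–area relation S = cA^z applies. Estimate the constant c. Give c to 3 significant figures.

1.98

z = ln(S₂/S₁) / ln(A₂/A₁) = ln(43/13) / ln(120500/1273) = 1.1963 / 4.5503 = 0.2629
c = S₁ / A₁^z = 13 / 1273^0.2629 = 13 / 6.55 = 1.985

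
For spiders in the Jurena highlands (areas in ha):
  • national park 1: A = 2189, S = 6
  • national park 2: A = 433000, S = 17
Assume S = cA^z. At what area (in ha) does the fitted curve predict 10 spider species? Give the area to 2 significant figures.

29000 ha

z = ln(17/6) / ln(433000/2189) = 1.0415 / 5.2873 = 0.1970
c = 6 / 2189^0.1970 = 6 / 4.549 = 1.319
A = (10/1.319)^(1/0.1970) ⇒ ln A = ln(7.582)/0.1970 = 10.2846
A = e^10.2846 ≈ 29278 ha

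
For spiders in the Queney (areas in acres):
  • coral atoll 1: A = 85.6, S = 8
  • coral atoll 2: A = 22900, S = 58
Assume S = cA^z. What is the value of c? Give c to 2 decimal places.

1.65

z = ln(S₂/S₁) / ln(A₂/A₁) = ln(58/8) / ln(22900/85.6) = 1.9810 / 5.5892 = 0.3544
c = S₁ / A₁^z = 8 / 85.6^0.3544 = 8 / 4.841 = 1.653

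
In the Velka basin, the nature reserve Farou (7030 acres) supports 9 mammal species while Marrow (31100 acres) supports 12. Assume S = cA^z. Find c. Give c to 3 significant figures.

z = ln(S₂/S₁) / ln(A₂/A₁) = ln(12/9) / ln(31100/7030) = 0.2877 / 1.4870 = 0.1935
c = S₁ / A₁^z = 9 / 7030^0.1935 = 9 / 5.549 = 1.622

1.62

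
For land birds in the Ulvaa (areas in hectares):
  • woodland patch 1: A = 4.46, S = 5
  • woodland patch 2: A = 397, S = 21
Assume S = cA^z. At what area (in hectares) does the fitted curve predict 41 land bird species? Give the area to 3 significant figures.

3220 hectares

z = ln(21/5) / ln(397/4.46) = 1.4351 / 4.4888 = 0.3197
c = 5 / 4.46^0.3197 = 5 / 1.613 = 3.1
A = (41/3.1)^(1/0.3197) ⇒ ln A = ln(13.23)/0.3197 = 8.0767
A = e^8.0767 ≈ 3218 hectares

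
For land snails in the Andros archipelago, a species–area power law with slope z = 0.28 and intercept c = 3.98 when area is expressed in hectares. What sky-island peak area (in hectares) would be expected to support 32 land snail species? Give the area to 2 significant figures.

32 = 3.98 × A^0.28  ⇒  A^0.28 = 32/3.98 = 8.04
ln A = ln(8.04) / 0.28 = 2.0845 / 0.28 = 7.4445
A = e^7.4445 ≈ 1710 hectares

1700 hectares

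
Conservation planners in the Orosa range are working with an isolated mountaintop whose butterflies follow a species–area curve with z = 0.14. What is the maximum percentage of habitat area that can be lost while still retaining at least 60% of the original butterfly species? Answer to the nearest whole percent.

97%

Need (A_new/A_old)^0.14 = 0.6, so A_new/A_old = 0.6^(1/0.14) = 0.6^7.143
ln(A_new/A_old) = ln 0.6 / 0.14 = -0.5108 / 0.14 = -3.6488
A_new/A_old = e^-3.6488 ≈ 0.02602
Fraction that can be lost = 1 − 0.02602 = 0.974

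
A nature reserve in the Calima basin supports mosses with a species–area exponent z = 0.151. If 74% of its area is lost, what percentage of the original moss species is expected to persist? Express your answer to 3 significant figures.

81.6%

S_new/S_old = (A_new/A_old)^z = 0.26^0.151
= exp(0.151 × ln 0.26) = exp(0.151 × -1.3471) = exp(-0.2034) ≈ 0.8159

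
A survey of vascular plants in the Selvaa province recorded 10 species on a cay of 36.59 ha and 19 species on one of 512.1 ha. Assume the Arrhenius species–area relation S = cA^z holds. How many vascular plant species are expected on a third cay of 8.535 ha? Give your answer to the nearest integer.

z = ln(19/10) / ln(512.1/36.59) = 0.6419 / 2.6387 = 0.2432
c = 10 / 36.59^0.2432 = 10 / 2.4 = 4.166
S₃ = 4.166 × 8.535^0.2432 = 4.166 × 1.685 ≈ 7.018

7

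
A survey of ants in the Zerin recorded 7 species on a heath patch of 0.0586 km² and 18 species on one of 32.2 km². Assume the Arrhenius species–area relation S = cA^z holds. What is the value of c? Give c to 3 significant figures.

10.7

z = ln(S₂/S₁) / ln(A₂/A₁) = ln(18/7) / ln(32.2/0.0586) = 0.9445 / 6.3090 = 0.1497
c = S₁ / A₁^z = 7 / 0.0586^0.1497 = 7 / 0.654 = 10.7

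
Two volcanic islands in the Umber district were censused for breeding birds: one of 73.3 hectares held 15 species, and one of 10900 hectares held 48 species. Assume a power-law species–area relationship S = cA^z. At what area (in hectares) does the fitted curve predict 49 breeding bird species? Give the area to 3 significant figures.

11900 hectares

z = ln(48/15) / ln(10900/73.3) = 1.1632 / 5.0020 = 0.2325
c = 15 / 73.3^0.2325 = 15 / 2.715 = 5.526
A = (49/5.526)^(1/0.2325) ⇒ ln A = ln(8.868)/0.2325 = 9.3852
A = e^9.3852 ≈ 11911 hectares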